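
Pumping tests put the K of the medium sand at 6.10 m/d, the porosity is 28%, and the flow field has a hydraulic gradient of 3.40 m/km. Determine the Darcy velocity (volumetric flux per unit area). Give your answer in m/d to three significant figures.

Specific discharge q = 6.10 × 0.0034 = 0.02074 m/d

0.0207 m/d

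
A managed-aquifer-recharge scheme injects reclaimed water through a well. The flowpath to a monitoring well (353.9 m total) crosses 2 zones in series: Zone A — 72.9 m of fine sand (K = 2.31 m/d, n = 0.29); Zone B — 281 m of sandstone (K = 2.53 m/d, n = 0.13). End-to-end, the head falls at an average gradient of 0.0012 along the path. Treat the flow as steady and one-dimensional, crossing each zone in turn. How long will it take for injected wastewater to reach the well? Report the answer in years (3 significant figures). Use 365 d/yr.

53.1 years

Steady 1-D flow in series ⇒ the Darcy flux q is identical in every zone and the zone head losses add (resistances L/K in series).
Σ(L/K) = 72.9/2.31 + 281/2.53 = 31.56 + 111.1 = 142.6 d
K_eq = L_total / Σ(L/K) = 353.9 / 142.6 = 2.481 m/d
q = K_eq · i = 2.481 × 0.0012 = 0.002978 m/d (same in every zone)
Zone A: v = q/n = 0.002978/0.29 = 0.01027 m/d → t_A = 72.9/0.01027 = 7100 d
Zone B: v = q/n = 0.002978/0.13 = 0.02290 m/d → t_B = 281/0.02290 = 12270 d
Total t = 7100 + 12270 = 19370 d
   = 19370 / 365 = 53.1 yr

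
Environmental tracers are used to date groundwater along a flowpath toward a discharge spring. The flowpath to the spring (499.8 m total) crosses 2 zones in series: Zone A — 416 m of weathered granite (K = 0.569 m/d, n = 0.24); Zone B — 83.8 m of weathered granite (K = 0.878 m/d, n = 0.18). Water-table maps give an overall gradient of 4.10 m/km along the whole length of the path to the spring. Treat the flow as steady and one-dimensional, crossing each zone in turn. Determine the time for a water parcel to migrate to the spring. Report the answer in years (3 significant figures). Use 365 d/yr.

Steady 1-D flow in series ⇒ the Darcy flux q is identical in every zone and the zone head losses add (resistances L/K in series).
Σ(L/K) = 416/0.569 + 83.8/0.878 = 731.1 + 95.44 = 826.6 d
K_eq = L_total / Σ(L/K) = 499.8 / 826.6 = 0.6047 m/d
q = K_eq · i = 0.6047 × 0.0041 = 0.002479 m/d (same in every zone)
Zone A: v = q/n = 0.002479/0.24 = 0.01033 m/d → t_A = 416/0.01033 = 40270 d
Zone B: v = q/n = 0.002479/0.18 = 0.01377 m/d → t_B = 83.8/0.01377 = 6084 d
Total t = 40270 + 6084 = 46360 d
   = 46360 / 365 = 127 yr

127 years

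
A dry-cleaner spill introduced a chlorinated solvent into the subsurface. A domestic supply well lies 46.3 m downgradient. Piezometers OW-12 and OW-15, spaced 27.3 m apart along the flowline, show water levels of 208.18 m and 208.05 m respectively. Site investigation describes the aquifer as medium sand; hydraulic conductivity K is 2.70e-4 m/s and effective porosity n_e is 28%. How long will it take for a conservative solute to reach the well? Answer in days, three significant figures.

117 days

Hydraulic gradient i = (208.18 − 208.05) / 27.3 = 0.13 / 27.3 = 0.004762
K = 2.70e-4 m/s × 86400 s/d = 23.33 m/d
q = Ki = 23.33 × 0.004762 = 0.1111 m/d
Average linear velocity = 0.1111 / 0.28 = 0.3967 m/d
t = L / v = 46.3 / 0.3967 = 116.7 d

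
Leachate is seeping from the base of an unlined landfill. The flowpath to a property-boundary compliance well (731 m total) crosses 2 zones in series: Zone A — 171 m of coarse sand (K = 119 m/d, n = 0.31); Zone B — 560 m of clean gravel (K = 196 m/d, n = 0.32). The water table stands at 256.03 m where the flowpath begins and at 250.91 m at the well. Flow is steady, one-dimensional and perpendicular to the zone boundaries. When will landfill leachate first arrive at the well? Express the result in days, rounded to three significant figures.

195 days

Total head drop ΔH = 256.03 − 250.91 = 5.12 m
Steady 1-D flow in series ⇒ the Darcy flux q is identical in every zone and the zone head losses add (resistances L/K in series).
Σ(L/K) = 171/119 + 560/196 = 1.437 + 2.857 = 4.294 d
q = ΔH / Σ(L/K) = 5.12 / 4.294 = 1.192 m/d (same in every zone)
Zone A: v = q/n = 1.192/0.31 = 3.846 m/d → t_A = 171/3.846 = 44.46 d
Zone B: v = q/n = 1.192/0.32 = 3.726 m/d → t_B = 560/3.726 = 150.3 d
Total t = 44.46 + 150.3 = 194.8 d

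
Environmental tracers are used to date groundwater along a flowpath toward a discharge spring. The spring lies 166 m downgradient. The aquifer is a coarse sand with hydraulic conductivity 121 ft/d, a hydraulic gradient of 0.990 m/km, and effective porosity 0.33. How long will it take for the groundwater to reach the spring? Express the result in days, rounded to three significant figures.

1500 days

K = 121 ft/d × 0.3048 = 36.88 m/d
Darcy flux q = K·i = 36.88 × 9.9e-4 = 0.03651 m/d
Average linear velocity = 0.03651 / 0.33 = 0.1106 m/d
t = L / v = 166 / 0.1106 = 1500 d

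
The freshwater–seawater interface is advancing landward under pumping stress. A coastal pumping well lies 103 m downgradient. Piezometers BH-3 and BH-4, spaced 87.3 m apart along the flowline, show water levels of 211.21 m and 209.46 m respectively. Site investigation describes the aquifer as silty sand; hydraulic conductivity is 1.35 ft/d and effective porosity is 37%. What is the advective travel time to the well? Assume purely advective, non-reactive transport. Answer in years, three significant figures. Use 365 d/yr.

12.7 years

Hydraulic gradient i = (211.21 − 209.46) / 87.3 = 1.75 / 87.3 = 0.02005
K = 1.35 ft/d × 0.3048 = 0.4115 m/d
q = Ki = 0.4115 × 0.02005 = 0.008248 m/d
v = Ki/n = 0.4115·0.02005/0.37 = 0.02229 m/d
t = L / v = 103 / 0.02229 = 4620 d
   = 4620 / 365 = 12.7 yr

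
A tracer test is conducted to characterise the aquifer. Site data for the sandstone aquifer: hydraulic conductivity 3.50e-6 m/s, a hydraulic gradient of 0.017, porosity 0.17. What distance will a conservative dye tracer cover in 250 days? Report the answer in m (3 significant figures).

K = 3.50e-6 m/s × 86400 s/d = 0.3024 m/d
Specific discharge q = 0.3024 × 0.017 = 0.005141 m/d
v_s = q/n_e = 0.005141/0.17 = 0.03024 m/d
L = v × T = 0.03024 × 250 = 7.560 m

7.56 m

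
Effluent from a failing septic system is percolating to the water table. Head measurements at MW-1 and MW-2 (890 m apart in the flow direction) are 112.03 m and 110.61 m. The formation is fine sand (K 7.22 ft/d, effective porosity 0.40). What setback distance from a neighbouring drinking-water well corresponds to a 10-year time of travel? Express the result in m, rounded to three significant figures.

32.0 m

Hydraulic gradient i = (112.03 − 110.61) / 890 = 1.42 / 890 = 0.001596
K = 7.22 ft/d × 0.3048 = 2.201 m/d
Specific discharge q = 2.201 × 0.001596 = 0.003511 m/d
Average linear velocity = 0.003511 / 0.40 = 0.008778 m/d
T = 10 yr × 365 = 3650 d
L = v × T = 0.008778 × 3650 = 32.04 m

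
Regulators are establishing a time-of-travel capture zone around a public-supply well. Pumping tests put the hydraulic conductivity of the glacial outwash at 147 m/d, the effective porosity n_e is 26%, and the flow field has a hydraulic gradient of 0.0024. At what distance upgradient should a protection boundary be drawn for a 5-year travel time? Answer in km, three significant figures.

q = Ki = 147 × 0.0024 = 0.3528 m/d
Seepage velocity v = q / n = 0.3528 / 0.26 = 1.357 m/d
T = 5 yr × 365 = 1825 d
L = v × T = 1.357 × 1825 = 2476 m
   = 2.48 km

2.48 km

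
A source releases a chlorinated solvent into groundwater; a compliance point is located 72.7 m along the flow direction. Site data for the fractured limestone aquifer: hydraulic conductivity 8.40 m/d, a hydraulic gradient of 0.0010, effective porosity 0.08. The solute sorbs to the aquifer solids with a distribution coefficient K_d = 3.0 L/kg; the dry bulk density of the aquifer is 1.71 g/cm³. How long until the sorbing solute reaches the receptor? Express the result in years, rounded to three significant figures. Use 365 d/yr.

124 years

q = Ki = 8.40 × 0.0010 = 0.008400 m/d
Average linear velocity = 0.008400 / 0.08 = 0.1050 m/d
Retardation R = 1 + ρ_b·K_d/n = 1 + 1.71×3.0/0.08 = 65.13
Contaminant velocity v_c = v/R = 0.1050/65.13 = 0.001612 m/d
t = L/v_c = 72.7/0.001612 = 45090 d
   = 45090/365 = 124 yr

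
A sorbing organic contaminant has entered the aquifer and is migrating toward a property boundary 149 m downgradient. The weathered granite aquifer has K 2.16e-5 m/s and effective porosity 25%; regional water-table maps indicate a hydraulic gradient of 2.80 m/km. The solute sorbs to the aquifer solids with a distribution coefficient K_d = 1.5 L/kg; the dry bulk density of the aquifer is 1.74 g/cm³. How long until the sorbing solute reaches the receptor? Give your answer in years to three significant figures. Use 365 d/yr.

K = 2.16e-5 m/s × 86400 s/d = 1.866 m/d
q = Ki = 1.866 × 0.0028 = 0.005225 m/d
Seepage velocity v = q / n = 0.005225 / 0.25 = 0.02090 m/d
Retardation R = 1 + ρ_b·K_d/n = 1 + 1.74×1.5/0.25 = 11.44
Contaminant velocity v_c = v/R = 0.02090/11.44 = 0.001827 m/d
t = L/v_c = 149/0.001827 = 81550 d
   = 81550/365 = 223 yr

223 years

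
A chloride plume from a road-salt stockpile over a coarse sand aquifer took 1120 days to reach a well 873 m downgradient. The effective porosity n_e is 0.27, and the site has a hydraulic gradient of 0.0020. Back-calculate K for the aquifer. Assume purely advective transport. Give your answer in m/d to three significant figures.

v = L / t = 873 / 1120 = 0.7795 m/d
K = v · n / i = 0.7795 × 0.27 / 0.0020 = 105 m/d

105 m/d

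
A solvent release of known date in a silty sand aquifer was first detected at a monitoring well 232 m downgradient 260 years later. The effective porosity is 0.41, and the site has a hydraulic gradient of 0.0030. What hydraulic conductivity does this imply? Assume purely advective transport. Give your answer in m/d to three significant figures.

0.334 m/d

t = 260 years = 94900 d
v = L / t = 232 / 94900 = 0.002445 m/d
K = v · n / i = 0.002445 × 0.41 / 0.0030 = 0.334 m/d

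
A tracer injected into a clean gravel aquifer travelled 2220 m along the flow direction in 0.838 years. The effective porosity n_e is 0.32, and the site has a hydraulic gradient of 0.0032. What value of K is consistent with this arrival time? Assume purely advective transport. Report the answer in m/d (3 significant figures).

t = 0.838 years = 305.9 d
v = L / t = 2220 / 305.9 = 7.258 m/d
K = v · n / i = 7.258 × 0.32 / 0.0032 = 726 m/d

726 m/d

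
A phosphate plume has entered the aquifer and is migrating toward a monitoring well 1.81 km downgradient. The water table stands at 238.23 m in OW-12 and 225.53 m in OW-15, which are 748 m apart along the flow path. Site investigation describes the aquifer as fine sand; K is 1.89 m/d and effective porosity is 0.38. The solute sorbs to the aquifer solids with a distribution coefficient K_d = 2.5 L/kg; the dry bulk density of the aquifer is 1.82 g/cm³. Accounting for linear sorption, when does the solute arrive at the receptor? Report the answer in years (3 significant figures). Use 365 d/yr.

Hydraulic gradient i = (238.23 − 225.53) / 748 = 12.70 / 748 = 0.01698
Specific discharge q = 1.89 × 0.01698 = 0.03209 m/d
v_s = q/n_e = 0.03209/0.38 = 0.08445 m/d
Retardation R = 1 + ρ_b·K_d/n = 1 + 1.82×2.5/0.38 = 12.97
Contaminant velocity v_c = v/R = 0.08445/12.97 = 0.006509 m/d
L = 1.81 km = 1810 m
t = L/v_c = 1810/0.006509 = 278100 d
   = 278100/365 = 762 yr

762 years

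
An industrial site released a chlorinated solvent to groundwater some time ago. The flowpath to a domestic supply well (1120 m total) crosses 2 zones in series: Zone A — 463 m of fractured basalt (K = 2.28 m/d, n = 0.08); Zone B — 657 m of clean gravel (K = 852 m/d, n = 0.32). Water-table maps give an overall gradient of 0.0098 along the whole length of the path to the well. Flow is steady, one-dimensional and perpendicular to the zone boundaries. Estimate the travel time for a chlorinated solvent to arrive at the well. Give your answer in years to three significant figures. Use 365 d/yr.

For zones in series the flux q is common to all zones; the equivalent conductivity is the harmonic (thickness-weighted) mean, K_eq = L_total / Σ(L_j/K_j).
Σ(L/K) = 463/2.28 + 657/852 = 203.1 + 0.7711 = 203.8 d
K_eq = L_total / Σ(L/K) = 1120 / 203.8 = 5.494 m/d
q = K_eq · i = 5.494 × 0.0098 = 0.05385 m/d (same in every zone)
Zone A: v = q/n = 0.05385/0.08 = 0.6731 m/d → t_A = 463/0.6731 = 687.9 d
Zone B: v = q/n = 0.05385/0.32 = 0.1683 m/d → t_B = 657/0.1683 = 3904 d
Total t = 687.9 + 3904 = 4592 d
   = 4592 / 365 = 12.6 yr

12.6 years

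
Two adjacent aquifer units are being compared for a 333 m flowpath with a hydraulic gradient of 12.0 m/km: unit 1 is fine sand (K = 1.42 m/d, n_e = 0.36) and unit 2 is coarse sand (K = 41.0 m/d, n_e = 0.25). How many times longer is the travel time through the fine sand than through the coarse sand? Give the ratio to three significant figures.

41.6

Unit 1 (fine sand): v = 1.42×0.012/0.36 = 0.04733 m/d, t = 333/0.04733 = 7035 d
Unit 2 (coarse sand): v = 41.0×0.012/0.25 = 1.968 m/d, t = 333/1.968 = 169.2 d
t(fine sand) / t(coarse sand) = 7035/169.2 = 41.6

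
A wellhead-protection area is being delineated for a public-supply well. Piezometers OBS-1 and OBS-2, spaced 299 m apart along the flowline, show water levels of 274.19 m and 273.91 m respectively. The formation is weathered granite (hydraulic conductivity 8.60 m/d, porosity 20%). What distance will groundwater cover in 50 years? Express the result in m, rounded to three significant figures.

735 m

Hydraulic gradient i = (274.19 − 273.91) / 299 = 0.28 / 299 = 9.365e-4
q = Ki = 8.60 × 9.365e-4 = 0.008054 m/d
v_s = q/n_e = 0.008054/0.20 = 0.04027 m/d
T = 50 yr × 365 = 18250 d
L = v × T = 0.04027 × 18250 = 734.9 m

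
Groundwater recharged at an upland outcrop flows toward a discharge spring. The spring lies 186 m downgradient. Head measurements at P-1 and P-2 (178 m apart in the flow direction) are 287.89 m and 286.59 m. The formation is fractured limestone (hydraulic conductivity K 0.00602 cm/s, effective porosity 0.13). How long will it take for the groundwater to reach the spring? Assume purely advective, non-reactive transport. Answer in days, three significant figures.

637 days

Hydraulic gradient i = (287.89 − 286.59) / 178 = 1.30 / 178 = 0.007303
K = 0.00602 cm/s × 864 = 5.201 m/d
Specific discharge q = 5.201 × 0.007303 = 0.03799 m/d
v = Ki/n = 5.201·0.007303/0.13 = 0.2922 m/d
t = L / v = 186 / 0.2922 = 636.5 d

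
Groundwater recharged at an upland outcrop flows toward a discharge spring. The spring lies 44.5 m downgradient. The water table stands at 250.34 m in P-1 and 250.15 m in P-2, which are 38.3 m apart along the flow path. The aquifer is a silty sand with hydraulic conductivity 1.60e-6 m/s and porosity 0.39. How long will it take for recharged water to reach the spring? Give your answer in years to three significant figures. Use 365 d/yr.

69.3 years

Hydraulic gradient i = (250.34 − 250.15) / 38.3 = 0.19 / 38.3 = 0.004961
K = 1.60e-6 m/s × 86400 s/d = 0.1382 m/d
q = Ki = 0.1382 × 0.004961 = 6.858e-4 m/d
v = Ki/n = 0.1382·0.004961/0.39 = 0.001758 m/d
t = L / v = 44.5 / 0.001758 = 25310 d
   = 25310 / 365 = 69.3 yr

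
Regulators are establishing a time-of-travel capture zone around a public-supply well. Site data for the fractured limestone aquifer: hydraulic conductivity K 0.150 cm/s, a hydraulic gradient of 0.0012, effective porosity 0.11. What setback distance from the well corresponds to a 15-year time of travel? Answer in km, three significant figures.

K = 0.150 cm/s × 864 = 129.6 m/d
Darcy flux q = K·i = 129.6 × 0.0012 = 0.1555 m/d
v = Ki/n = 129.6·0.0012/0.11 = 1.414 m/d
T = 15 yr × 365 = 5475 d
L = v × T = 1.414 × 5475 = 7741 m
   = 7.74 km

7.74 km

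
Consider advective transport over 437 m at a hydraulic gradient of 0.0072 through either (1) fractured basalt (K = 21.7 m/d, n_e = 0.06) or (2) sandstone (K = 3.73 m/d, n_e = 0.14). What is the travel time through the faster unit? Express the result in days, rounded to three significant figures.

Unit 1 (fractured basalt): v = 21.7×0.0072/0.06 = 2.604 m/d, t = 437/2.604 = 167.8 d
Unit 2 (sandstone): v = 3.73×0.0072/0.14 = 0.1918 m/d, t = 437/0.1918 = 2278 d
Faster unit: t = 168 d

168 days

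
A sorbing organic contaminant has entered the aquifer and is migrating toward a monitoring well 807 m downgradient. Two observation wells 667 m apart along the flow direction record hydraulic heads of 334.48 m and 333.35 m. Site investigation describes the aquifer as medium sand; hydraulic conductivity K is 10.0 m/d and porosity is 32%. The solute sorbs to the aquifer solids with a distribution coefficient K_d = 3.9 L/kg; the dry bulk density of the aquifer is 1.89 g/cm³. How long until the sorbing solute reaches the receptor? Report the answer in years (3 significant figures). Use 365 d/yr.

Hydraulic gradient i = (334.48 − 333.35) / 667 = 1.13 / 667 = 0.001694
Darcy flux q = K·i = 10.0 × 0.001694 = 0.01694 m/d
v_s = q/n_e = 0.01694/0.32 = 0.05294 m/d
Retardation R = 1 + ρ_b·K_d/n = 1 + 1.89×3.9/0.32 = 24.03
Contaminant velocity v_c = v/R = 0.05294/24.03 = 0.002203 m/d
t = L/v_c = 807/0.002203 = 366400 d
   = 366400/365 = 1000 yr

1000 years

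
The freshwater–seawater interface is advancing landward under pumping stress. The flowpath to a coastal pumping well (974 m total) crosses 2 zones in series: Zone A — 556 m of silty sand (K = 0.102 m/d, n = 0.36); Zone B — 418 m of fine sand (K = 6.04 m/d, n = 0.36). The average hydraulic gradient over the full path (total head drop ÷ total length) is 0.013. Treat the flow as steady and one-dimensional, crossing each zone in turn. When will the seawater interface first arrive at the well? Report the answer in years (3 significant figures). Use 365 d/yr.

419 years

For zones in series the flux q is common to all zones; the equivalent conductivity is the harmonic (thickness-weighted) mean, K_eq = L_total / Σ(L_j/K_j).
Σ(L/K) = 556/0.102 + 418/6.04 = 5451 + 69.21 = 5520 d
K_eq = L_total / Σ(L/K) = 974 / 5520 = 0.1764 m/d
q = K_eq · i = 0.1764 × 0.013 = 0.002294 m/d (same in every zone)
Zone A: v = q/n = 0.002294/0.36 = 0.006372 m/d → t_A = 556/0.006372 = 87260 d
Zone B: v = q/n = 0.002294/0.36 = 0.006372 m/d → t_B = 418/0.006372 = 65600 d
Total t = 87260 + 65600 = 152900 d
   = 152900 / 365 = 419 yr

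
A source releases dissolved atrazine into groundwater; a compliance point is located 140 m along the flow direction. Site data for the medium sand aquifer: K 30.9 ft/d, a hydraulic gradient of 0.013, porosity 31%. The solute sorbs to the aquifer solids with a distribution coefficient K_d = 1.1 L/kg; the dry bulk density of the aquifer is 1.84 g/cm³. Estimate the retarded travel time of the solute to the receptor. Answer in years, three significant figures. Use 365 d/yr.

K = 30.9 ft/d × 0.3048 = 9.418 m/d
Specific discharge q = 9.418 × 0.013 = 0.1224 m/d
v = Ki/n = 9.418·0.013/0.31 = 0.3950 m/d
Retardation R = 1 + ρ_b·K_d/n = 1 + 1.84×1.1/0.31 = 7.529
Contaminant velocity v_c = v/R = 0.3950/7.529 = 0.05246 m/d
t = L/v_c = 140/0.05246 = 2669 d
   = 2669/365 = 7.31 yr

7.31 years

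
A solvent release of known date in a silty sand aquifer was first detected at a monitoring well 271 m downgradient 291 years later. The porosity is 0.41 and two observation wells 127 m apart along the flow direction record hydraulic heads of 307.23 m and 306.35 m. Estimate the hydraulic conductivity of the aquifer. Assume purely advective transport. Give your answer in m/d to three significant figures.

0.151 m/d

Hydraulic gradient i = (307.23 − 306.35) / 127 = 0.88 / 127 = 0.006929
t = 291 years = 106200 d
v = L / t = 271 / 106200 = 0.002551 m/d
K = v · n / i = 0.002551 × 0.41 / 0.006929 = 0.151 m/d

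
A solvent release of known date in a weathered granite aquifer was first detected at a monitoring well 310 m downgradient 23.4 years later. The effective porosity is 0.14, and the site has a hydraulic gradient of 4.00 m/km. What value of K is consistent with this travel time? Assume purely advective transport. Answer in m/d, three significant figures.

t = 23.4 years = 8541 d
v = L / t = 310 / 8541 = 0.03630 m/d
K = v · n / i = 0.03630 × 0.14 / 0.0040 = 1.27 m/d

1.27 m/d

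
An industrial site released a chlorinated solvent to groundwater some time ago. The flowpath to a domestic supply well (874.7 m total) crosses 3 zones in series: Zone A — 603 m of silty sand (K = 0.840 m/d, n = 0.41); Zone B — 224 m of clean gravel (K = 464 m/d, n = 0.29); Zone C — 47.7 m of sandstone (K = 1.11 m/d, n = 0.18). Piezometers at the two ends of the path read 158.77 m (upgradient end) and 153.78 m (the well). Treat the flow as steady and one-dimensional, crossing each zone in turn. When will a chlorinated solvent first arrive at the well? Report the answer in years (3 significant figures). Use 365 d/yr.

Total head drop ΔH = 158.77 − 153.78 = 4.99 m
Continuity: the same q passes through each zone, so ΔH = q·Σ(L_j/K_j) — the zones act as resistances in series.
Σ(L/K) = 603/0.840 + 224/464 + 47.7/1.11 = 717.9 + 0.4828 + 42.97 = 761.3 d
q = ΔH / Σ(L/K) = 4.99 / 761.3 = 0.006554 m/d (same in every zone)
Zone A: v = q/n = 0.006554/0.41 = 0.01599 m/d → t_A = 603/0.01599 = 37720 d
Zone B: v = q/n = 0.006554/0.29 = 0.02260 m/d → t_B = 224/0.02260 = 9911 d
Zone C: v = q/n = 0.006554/0.18 = 0.03641 m/d → t_C = 47.7/0.03641 = 1310 d
Total t = 37720 + 9911 + 1310 = 48940 d
   = 48940 / 365 = 134 yr

134 years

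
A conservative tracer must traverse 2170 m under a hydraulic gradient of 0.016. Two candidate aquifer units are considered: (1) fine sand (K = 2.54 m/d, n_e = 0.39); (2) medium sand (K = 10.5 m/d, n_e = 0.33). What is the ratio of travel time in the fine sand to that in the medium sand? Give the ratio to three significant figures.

4.89

Unit 1 (fine sand): v = 2.54×0.016/0.39 = 0.1042 m/d, t = 2170/0.1042 = 20820 d
Unit 2 (medium sand): v = 10.5×0.016/0.33 = 0.5091 m/d, t = 2170/0.5091 = 4262 d
t(fine sand) / t(medium sand) = 20820/4262 = 4.89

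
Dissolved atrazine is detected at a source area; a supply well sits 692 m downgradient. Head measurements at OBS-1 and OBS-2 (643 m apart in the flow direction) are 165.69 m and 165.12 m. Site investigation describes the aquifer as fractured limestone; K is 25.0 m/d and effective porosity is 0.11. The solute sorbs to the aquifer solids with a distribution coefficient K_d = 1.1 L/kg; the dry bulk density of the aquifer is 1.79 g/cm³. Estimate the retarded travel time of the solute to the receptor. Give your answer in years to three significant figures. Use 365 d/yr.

178 years

Hydraulic gradient i = (165.69 − 165.12) / 643 = 0.57 / 643 = 8.865e-4
Darcy flux q = K·i = 25.0 × 8.865e-4 = 0.02216 m/d
v = Ki/n = 25.0·8.865e-4/0.11 = 0.2015 m/d
Retardation R = 1 + ρ_b·K_d/n = 1 + 1.79×1.1/0.11 = 18.90
Contaminant velocity v_c = v/R = 0.2015/18.90 = 0.01066 m/d
t = L/v_c = 692/0.01066 = 64920 d
   = 64920/365 = 178 yr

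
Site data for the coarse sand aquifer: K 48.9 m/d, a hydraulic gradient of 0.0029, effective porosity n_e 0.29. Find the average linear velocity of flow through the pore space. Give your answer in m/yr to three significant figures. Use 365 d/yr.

Specific discharge q = 48.9 × 0.0029 = 0.1418 m/d
v_s = q/n_e = 0.1418/0.29 = 0.4890 m/d
   = 0.4890 × 365 = 178 m/yr

178 m/yr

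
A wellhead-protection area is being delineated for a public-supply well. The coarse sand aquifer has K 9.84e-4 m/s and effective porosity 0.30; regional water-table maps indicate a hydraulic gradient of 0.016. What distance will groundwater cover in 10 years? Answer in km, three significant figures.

K = 9.84e-4 m/s × 86400 s/d = 85.02 m/d
Specific discharge q = 85.02 × 0.016 = 1.360 m/d
v_s = q/n_e = 1.360/0.30 = 4.534 m/d
T = 10 yr × 365 = 3650 d
L = v × T = 4.534 × 3650 = 16550 m
   = 16.6 km

16.6 km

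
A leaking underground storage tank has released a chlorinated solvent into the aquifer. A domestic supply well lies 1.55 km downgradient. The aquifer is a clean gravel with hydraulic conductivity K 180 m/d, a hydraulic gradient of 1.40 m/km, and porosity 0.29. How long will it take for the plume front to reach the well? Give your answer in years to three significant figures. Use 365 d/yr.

4.89 years

Darcy flux q = K·i = 180 × 0.0014 = 0.2520 m/d
v = Ki/n = 180·0.0014/0.29 = 0.8690 m/d
L = 1.55 km = 1550 m
t = L / v = 1550 / 0.8690 = 1784 d
   = 1784 / 365 = 4.89 yr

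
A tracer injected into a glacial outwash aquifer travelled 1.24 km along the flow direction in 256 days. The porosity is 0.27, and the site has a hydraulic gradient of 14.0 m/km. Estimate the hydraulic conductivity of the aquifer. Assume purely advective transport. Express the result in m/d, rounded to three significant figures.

L = 1.24 km = 1240 m
v = L / t = 1240 / 256 = 4.844 m/d
K = v · n / i = 4.844 × 0.27 / 0.014 = 93.4 m/d

93.4 m/d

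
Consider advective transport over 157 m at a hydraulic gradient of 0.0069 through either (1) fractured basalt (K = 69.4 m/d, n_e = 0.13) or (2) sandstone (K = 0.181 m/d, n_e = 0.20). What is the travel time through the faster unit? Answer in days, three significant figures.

Unit 1 (fractured basalt): v = 69.4×0.0069/0.13 = 3.684 m/d, t = 157/3.684 = 42.62 d
Unit 2 (sandstone): v = 0.181×0.0069/0.20 = 0.006244 m/d, t = 157/0.006244 = 25140 d
Faster unit: t = 42.6 d

42.6 days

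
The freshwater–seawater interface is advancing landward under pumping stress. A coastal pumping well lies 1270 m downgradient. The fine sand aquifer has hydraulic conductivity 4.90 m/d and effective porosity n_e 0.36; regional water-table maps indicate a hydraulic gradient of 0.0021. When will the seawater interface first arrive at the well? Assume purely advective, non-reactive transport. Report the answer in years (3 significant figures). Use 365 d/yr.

122 years

q = Ki = 4.90 × 0.0021 = 0.01029 m/d
Average linear velocity = 0.01029 / 0.36 = 0.02858 m/d
t = L / v = 1270 / 0.02858 = 44430 d
   = 44430 / 365 = 122 yr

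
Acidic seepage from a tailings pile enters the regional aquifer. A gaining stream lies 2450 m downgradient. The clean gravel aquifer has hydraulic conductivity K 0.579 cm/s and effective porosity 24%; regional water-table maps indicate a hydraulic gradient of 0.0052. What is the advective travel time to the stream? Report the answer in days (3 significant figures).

K = 0.579 cm/s × 864 = 500.3 m/d
q = Ki = 500.3 × 0.0052 = 2.601 m/d
Seepage velocity v = q / n = 2.601 / 0.24 = 10.84 m/d
t = L / v = 2450 / 10.84 = 226.0 d

226 days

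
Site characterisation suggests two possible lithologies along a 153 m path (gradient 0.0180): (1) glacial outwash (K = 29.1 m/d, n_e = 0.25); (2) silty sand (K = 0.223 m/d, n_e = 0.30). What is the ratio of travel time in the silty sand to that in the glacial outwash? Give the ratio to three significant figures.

157

Unit 1 (glacial outwash): v = 29.1×0.018/0.25 = 2.095 m/d, t = 153/2.095 = 73.02 d
Unit 2 (silty sand): v = 0.223×0.018/0.30 = 0.01338 m/d, t = 153/0.01338 = 11430 d
t(silty sand) / t(glacial outwash) = 11430/73.02 = 157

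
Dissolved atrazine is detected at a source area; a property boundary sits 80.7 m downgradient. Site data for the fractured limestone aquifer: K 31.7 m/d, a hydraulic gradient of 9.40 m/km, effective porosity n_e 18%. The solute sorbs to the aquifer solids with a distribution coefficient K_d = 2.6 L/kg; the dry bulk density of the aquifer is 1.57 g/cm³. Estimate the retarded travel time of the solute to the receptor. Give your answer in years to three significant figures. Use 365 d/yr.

q = Ki = 31.7 × 0.0094 = 0.2980 m/d
Seepage velocity v = q / n = 0.2980 / 0.18 = 1.655 m/d
Retardation R = 1 + ρ_b·K_d/n = 1 + 1.57×2.6/0.18 = 23.68
Contaminant velocity v_c = v/R = 1.655/23.68 = 0.06992 m/d
t = L/v_c = 80.7/0.06992 = 1154 d
   = 1154/365 = 3.16 yr

3.16 years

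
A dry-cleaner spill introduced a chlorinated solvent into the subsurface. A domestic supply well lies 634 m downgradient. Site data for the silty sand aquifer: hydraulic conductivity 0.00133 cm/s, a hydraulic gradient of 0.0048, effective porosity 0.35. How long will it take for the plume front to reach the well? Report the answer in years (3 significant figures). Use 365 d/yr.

110 years

K = 0.00133 cm/s × 864 = 1.149 m/d
q = Ki = 1.149 × 0.0048 = 0.005516 m/d
Seepage velocity v = q / n = 0.005516 / 0.35 = 0.01576 m/d
t = L / v = 634 / 0.01576 = 40230 d
   = 40230 / 365 = 110 yr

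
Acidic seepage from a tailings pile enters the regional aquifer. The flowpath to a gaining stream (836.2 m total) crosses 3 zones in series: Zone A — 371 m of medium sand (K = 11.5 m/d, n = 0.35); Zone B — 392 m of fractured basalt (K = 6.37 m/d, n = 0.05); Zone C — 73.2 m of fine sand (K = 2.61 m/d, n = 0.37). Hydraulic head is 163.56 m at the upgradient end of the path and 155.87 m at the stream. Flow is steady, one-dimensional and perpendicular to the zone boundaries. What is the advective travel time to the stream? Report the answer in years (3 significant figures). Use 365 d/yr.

7.66 years

Total head drop ΔH = 163.56 − 155.87 = 7.69 m
Continuity: the same q passes through each zone, so ΔH = q·Σ(L_j/K_j) — the zones act as resistances in series.
Σ(L/K) = 371/11.5 + 392/6.37 + 73.2/2.61 = 32.26 + 61.54 + 28.05 = 121.8 d
q = ΔH / Σ(L/K) = 7.69 / 121.8 = 0.06311 m/d (same in every zone)
Zone A: v = q/n = 0.06311/0.35 = 0.1803 m/d → t_A = 371/0.1803 = 2057 d
Zone B: v = q/n = 0.06311/0.05 = 1.262 m/d → t_B = 392/1.262 = 310.6 d
Zone C: v = q/n = 0.06311/0.37 = 0.1706 m/d → t_C = 73.2/0.1706 = 429.1 d
Total t = 2057 + 310.6 + 429.1 = 2797 d
   = 2797 / 365 = 7.66 yr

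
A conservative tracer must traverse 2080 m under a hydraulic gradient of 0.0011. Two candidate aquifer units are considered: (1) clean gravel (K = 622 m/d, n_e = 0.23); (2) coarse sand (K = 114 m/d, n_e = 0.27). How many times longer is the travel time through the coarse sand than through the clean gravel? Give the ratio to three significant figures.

Unit 1 (clean gravel): v = 622×0.0011/0.23 = 2.975 m/d, t = 2080/2.975 = 699.2 d
Unit 2 (coarse sand): v = 114×0.0011/0.27 = 0.4644 m/d, t = 2080/0.4644 = 4478 d
t(coarse sand) / t(clean gravel) = 4478/699.2 = 6.41

6.41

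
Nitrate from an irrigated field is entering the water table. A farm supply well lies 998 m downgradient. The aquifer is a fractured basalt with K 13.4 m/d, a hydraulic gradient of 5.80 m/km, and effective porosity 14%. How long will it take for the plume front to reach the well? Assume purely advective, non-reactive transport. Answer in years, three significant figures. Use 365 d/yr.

4.93 years

q = Ki = 13.4 × 0.0058 = 0.07772 m/d
Average linear velocity = 0.07772 / 0.14 = 0.5551 m/d
t = L / v = 998 / 0.5551 = 1798 d
   = 1798 / 365 = 4.93 yr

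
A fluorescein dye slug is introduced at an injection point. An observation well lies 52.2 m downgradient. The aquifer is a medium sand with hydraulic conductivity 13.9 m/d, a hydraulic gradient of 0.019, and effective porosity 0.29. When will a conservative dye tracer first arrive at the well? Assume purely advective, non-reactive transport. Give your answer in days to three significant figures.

Specific discharge q = 13.9 × 0.019 = 0.2641 m/d
Seepage velocity v = q / n = 0.2641 / 0.29 = 0.9107 m/d
t = L / v = 52.2 / 0.9107 = 57.32 d

57.3 days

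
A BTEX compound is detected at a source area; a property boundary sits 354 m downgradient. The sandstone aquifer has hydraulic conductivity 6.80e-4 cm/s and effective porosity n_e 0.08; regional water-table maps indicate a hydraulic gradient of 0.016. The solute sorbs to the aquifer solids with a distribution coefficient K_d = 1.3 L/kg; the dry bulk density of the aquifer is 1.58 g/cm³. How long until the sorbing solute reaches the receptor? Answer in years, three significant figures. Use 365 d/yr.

220 years

K = 6.80e-4 cm/s × 864 = 0.5875 m/d
Darcy flux q = K·i = 0.5875 × 0.016 = 0.009400 m/d
Seepage velocity v = q / n = 0.009400 / 0.08 = 0.1175 m/d
Retardation R = 1 + ρ_b·K_d/n = 1 + 1.58×1.3/0.08 = 26.68
Contaminant velocity v_c = v/R = 0.1175/26.68 = 0.004405 m/d
t = L/v_c = 354/0.004405 = 80360 d
   = 80360/365 = 220 yr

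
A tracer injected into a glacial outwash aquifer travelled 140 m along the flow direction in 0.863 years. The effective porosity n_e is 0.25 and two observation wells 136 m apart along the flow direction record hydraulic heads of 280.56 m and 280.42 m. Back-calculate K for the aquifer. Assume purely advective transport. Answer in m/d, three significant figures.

Hydraulic gradient i = (280.56 − 280.42) / 136 = 0.14 / 136 = 0.001029
t = 0.863 years = 315.0 d
v = L / t = 140 / 315.0 = 0.4445 m/d
K = v · n / i = 0.4445 × 0.25 / 0.001029 = 108 m/d

108 m/d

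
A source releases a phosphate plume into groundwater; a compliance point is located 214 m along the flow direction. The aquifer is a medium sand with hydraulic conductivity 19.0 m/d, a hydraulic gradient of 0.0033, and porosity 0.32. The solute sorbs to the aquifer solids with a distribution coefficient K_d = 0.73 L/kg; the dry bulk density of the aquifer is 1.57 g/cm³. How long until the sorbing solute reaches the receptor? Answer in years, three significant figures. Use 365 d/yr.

Darcy flux q = K·i = 19.0 × 0.0033 = 0.06270 m/d
v_s = q/n_e = 0.06270/0.32 = 0.1959 m/d
Retardation R = 1 + ρ_b·K_d/n = 1 + 1.57×0.73/0.32 = 4.582
Contaminant velocity v_c = v/R = 0.1959/4.582 = 0.04277 m/d
t = L/v_c = 214/0.04277 = 5004 d
   = 5004/365 = 13.7 yr

13.7 years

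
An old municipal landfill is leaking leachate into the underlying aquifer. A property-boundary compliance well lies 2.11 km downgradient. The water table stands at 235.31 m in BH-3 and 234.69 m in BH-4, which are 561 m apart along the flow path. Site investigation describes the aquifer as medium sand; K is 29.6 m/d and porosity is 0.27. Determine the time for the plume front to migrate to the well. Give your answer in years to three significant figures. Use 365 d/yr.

Hydraulic gradient i = (235.31 − 234.69) / 561 = 0.62 / 561 = 0.001105
Specific discharge q = 29.6 × 0.001105 = 0.03271 m/d
v = Ki/n = 29.6·0.001105/0.27 = 0.1212 m/d
L = 2.11 km = 2110 m
t = L / v = 2110 / 0.1212 = 17420 d
   = 17420 / 365 = 47.7 yr

47.7 years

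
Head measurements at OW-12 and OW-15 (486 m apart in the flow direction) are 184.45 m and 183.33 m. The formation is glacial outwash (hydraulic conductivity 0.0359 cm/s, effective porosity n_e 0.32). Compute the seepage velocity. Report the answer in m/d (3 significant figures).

Hydraulic gradient i = (184.45 − 183.33) / 486 = 1.12 / 486 = 0.002305
K = 0.0359 cm/s × 864 = 31.02 m/d
Darcy flux q = K·i = 31.02 × 0.002305 = 0.07148 m/d
v_s = q/n_e = 0.07148/0.32 = 0.2234 m/d

0.223 m/d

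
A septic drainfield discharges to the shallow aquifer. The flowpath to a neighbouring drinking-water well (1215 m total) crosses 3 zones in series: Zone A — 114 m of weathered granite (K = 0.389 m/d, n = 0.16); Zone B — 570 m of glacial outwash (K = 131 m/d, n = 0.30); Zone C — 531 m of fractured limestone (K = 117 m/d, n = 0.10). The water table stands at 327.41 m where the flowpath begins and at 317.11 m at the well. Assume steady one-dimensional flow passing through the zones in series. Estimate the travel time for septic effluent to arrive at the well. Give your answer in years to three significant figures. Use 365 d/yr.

19.5 years

Total head drop ΔH = 327.41 − 317.11 = 10.30 m
Continuity: the same q passes through each zone, so ΔH = q·Σ(L_j/K_j) — the zones act as resistances in series.
Σ(L/K) = 114/0.389 + 570/131 + 531/117 = 293.1 + 4.351 + 4.538 = 301.9 d
q = ΔH / Σ(L/K) = 10.30 / 301.9 = 0.03411 m/d (same in every zone)
Zone A: v = q/n = 0.03411/0.16 = 0.2132 m/d → t_A = 114/0.2132 = 534.7 d
Zone B: v = q/n = 0.03411/0.30 = 0.1137 m/d → t_B = 570/0.1137 = 5013 d
Zone C: v = q/n = 0.03411/0.10 = 0.3411 m/d → t_C = 531/0.3411 = 1557 d
Total t = 534.7 + 5013 + 1557 = 7104 d
   = 7104 / 365 = 19.5 yr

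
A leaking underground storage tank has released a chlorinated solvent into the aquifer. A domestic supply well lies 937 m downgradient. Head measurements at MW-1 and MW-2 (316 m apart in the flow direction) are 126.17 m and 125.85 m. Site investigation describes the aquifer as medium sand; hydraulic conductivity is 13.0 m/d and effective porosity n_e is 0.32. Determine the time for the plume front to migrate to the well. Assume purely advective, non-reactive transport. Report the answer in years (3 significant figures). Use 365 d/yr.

Hydraulic gradient i = (126.17 − 125.85) / 316 = 0.32 / 316 = 0.001013
q = Ki = 13.0 × 0.001013 = 0.01316 m/d
v_s = q/n_e = 0.01316/0.32 = 0.04114 m/d
t = L / v = 937 / 0.04114 = 22780 d
   = 22780 / 365 = 62.4 yr

62.4 years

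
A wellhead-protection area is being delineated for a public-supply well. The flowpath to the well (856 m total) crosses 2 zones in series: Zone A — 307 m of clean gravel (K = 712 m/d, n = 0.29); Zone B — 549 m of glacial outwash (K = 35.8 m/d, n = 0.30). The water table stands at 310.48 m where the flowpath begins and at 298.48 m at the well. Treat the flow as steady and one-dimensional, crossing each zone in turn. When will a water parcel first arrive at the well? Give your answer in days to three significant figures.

Total head drop ΔH = 310.48 − 298.48 = 12.00 m
Continuity: the same q passes through each zone, so ΔH = q·Σ(L_j/K_j) — the zones act as resistances in series.
Σ(L/K) = 307/712 + 549/35.8 = 0.4312 + 15.34 = 15.77 d
q = ΔH / Σ(L/K) = 12.00 / 15.77 = 0.7611 m/d (same in every zone)
Zone A: v = q/n = 0.7611/0.29 = 2.625 m/d → t_A = 307/2.625 = 117.0 d
Zone B: v = q/n = 0.7611/0.30 = 2.537 m/d → t_B = 549/2.537 = 216.4 d
Total t = 117.0 + 216.4 = 333.4 d

333 days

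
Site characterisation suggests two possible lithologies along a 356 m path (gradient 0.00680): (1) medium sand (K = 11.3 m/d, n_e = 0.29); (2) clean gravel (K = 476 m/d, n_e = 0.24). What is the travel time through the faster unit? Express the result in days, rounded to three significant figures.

Unit 1 (medium sand): v = 11.3×0.0068/0.29 = 0.2650 m/d, t = 356/0.2650 = 1344 d
Unit 2 (clean gravel): v = 476×0.0068/0.24 = 13.49 m/d, t = 356/13.49 = 26.40 d
Faster unit: t = 26.4 d

26.4 days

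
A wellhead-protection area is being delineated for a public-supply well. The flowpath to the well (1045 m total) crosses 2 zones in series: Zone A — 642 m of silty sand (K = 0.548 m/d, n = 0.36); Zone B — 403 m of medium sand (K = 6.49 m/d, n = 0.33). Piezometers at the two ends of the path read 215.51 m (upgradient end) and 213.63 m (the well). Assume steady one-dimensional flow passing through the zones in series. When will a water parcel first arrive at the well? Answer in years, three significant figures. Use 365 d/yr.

Total head drop ΔH = 215.51 − 213.63 = 1.88 m
Continuity: the same q passes through each zone, so ΔH = q·Σ(L_j/K_j) — the zones act as resistances in series.
Σ(L/K) = 642/0.548 + 403/6.49 = 1172 + 62.10 = 1234 d
q = ΔH / Σ(L/K) = 1.88 / 1234 = 0.001524 m/d (same in every zone)
Zone A: v = q/n = 0.001524/0.36 = 0.004233 m/d → t_A = 642/0.004233 = 151700 d
Zone B: v = q/n = 0.001524/0.33 = 0.004618 m/d → t_B = 403/0.004618 = 87270 d
Total t = 151700 + 87270 = 238900 d
   = 238900 / 365 = 655 yr

655 years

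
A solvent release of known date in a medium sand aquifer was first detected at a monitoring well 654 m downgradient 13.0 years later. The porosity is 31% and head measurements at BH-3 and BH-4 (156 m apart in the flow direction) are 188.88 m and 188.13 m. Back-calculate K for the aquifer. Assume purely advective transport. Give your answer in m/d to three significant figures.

8.89 m/d

Hydraulic gradient i = (188.88 − 188.13) / 156 = 0.75 / 156 = 0.004808
t = 13.0 years = 4745 d
v = L / t = 654 / 4745 = 0.1378 m/d
K = v · n / i = 0.1378 × 0.31 / 0.004808 = 8.89 m/d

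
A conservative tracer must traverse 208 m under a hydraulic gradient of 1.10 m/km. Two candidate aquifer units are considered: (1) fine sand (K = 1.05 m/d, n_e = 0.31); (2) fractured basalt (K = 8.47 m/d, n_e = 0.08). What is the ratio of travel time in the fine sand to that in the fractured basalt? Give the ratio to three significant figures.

Unit 1 (fine sand): v = 1.05×0.0011/0.31 = 0.003726 m/d, t = 208/0.003726 = 55830 d
Unit 2 (fractured basalt): v = 8.47×0.0011/0.08 = 0.1165 m/d, t = 208/0.1165 = 1786 d
t(fine sand) / t(fractured basalt) = 55830/1786 = 31.3

31.3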